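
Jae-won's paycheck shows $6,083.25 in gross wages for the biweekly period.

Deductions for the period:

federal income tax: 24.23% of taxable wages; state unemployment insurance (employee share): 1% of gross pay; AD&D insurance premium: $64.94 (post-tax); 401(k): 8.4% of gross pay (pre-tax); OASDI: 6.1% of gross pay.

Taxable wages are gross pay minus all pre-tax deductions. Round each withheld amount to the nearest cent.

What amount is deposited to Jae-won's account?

$3,725.25

401(k): $6,083.25 × 0.084 = $510.99
Taxable wages = $6,083.25 − $510.99 = $5,572.26
Federal income tax: $5,572.26 × 0.2423 = $1,350.16
OASDI: $6,083.25 × 0.061 = $371.08
State unemployment insurance (employee share): $6,083.25 × 0.01 = $60.83
AD&D insurance premium: $64.94
Total deductions = $510.99 + $1,350.16 + $371.08 + $60.83 + $64.94 = $2,358.00
Net pay = $6,083.25 − $2,358.00 = $3,725.25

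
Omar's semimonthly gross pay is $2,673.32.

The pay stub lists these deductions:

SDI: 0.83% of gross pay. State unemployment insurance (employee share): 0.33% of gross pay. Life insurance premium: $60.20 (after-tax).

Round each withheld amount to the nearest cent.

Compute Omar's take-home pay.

State unemployment insurance (employee share): $2,673.32 × 0.0033 = $8.82
SDI: $2,673.32 × 0.0083 = $22.19
Life insurance premium: $60.20
Total deductions = $8.82 + $22.19 + $60.20 = $91.21
Net pay = $2,673.32 − $91.21 = $2,582.11

$2,582.11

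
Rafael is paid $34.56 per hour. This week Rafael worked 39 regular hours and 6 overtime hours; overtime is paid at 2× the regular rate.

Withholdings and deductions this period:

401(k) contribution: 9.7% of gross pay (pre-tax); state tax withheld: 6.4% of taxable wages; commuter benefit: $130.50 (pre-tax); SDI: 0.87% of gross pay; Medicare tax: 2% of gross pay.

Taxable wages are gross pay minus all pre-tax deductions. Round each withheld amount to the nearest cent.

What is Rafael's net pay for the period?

$1317.00

Regular pay: 39 × $34.56 = $1347.84
Overtime pay: 6 × $34.56 × 2 = $414.72
Gross pay = $1347.84 + $414.72 = $1762.56
401(k) contribution: $1762.56 × 0.097 = $170.97
Commuter benefit: $130.50
Pre-tax total = $170.97 + $130.50 = $301.47
Taxable wages = $1762.56 − $301.47 = $1461.09
State tax withheld: $1461.09 × 0.064 = $93.51
SDI: $1762.56 × 0.0087 = $15.33
Medicare tax: $1762.56 × 0.02 = $35.25
Total deductions = $170.97 + $130.50 + $93.51 + $15.33 + $35.25 = $445.56
Net pay = $1762.56 − $445.56 = $1317.00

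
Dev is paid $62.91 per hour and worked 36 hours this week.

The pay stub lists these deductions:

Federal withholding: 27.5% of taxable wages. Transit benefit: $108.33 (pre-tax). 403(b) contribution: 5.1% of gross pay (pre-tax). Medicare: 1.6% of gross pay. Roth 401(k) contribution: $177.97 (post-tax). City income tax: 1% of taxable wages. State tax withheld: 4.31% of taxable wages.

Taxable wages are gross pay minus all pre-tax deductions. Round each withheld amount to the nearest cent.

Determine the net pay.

Gross pay: 36 × $62.91 = $2,264.76
403(b) contribution: $2,264.76 × 0.051 = $115.50
Transit benefit: $108.33
Pre-tax total = $115.50 + $108.33 = $223.83
Taxable wages = $2,264.76 − $223.83 = $2,040.93
State tax withheld: $2,040.93 × 0.0431 = $87.96
City income tax: $2,040.93 × 0.01 = $20.41
Federal withholding: $2,040.93 × 0.275 = $561.26
Medicare: $2,264.76 × 0.016 = $36.24
Roth 401(k) contribution: $177.97
Total deductions = $115.50 + $108.33 + $87.96 + $20.41 + $561.26 + $36.24 + $177.97 = $1,107.67
Net pay = $2,264.76 − $1,107.67 = $1,157.09

$1,157.09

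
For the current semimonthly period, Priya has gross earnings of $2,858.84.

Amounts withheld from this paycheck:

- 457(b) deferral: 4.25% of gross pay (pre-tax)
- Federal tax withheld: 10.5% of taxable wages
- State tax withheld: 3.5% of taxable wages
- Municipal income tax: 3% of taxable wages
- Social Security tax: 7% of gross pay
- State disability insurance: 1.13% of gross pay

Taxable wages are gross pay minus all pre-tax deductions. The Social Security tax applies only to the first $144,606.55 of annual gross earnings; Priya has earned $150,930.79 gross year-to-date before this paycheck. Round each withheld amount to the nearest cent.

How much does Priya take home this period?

$2,239.69

457(b) deferral: $2,858.84 × 0.0425 = $121.50
Taxable wages = $2,858.84 − $121.50 = $2,737.34
State tax withheld: $2,737.34 × 0.035 = $95.81
Federal tax withheld: $2,737.34 × 0.105 = $287.42
Municipal income tax: $2,737.34 × 0.03 = $82.12
Social Security tax: annual cap $144,606.55 already reached (YTD $150,930.79), so $0.00
State disability insurance: $2,858.84 × 0.0113 = $32.30
Total deductions = $121.50 + $95.81 + $287.42 + $82.12 + $0.00 + $32.30 = $619.15
Net pay = $2,858.84 − $619.15 = $2,239.69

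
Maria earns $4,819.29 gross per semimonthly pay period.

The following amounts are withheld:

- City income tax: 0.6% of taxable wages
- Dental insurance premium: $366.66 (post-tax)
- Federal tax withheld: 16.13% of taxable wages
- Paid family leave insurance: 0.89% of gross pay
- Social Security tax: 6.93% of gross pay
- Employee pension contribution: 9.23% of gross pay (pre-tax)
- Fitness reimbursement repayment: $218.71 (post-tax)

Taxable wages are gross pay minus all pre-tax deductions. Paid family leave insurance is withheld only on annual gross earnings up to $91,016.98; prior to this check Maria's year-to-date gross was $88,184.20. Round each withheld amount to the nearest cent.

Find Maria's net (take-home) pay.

$2,698.06

Employee pension contribution: $4,819.29 × 0.0923 = $444.82
Taxable wages = $4,819.29 − $444.82 = $4,374.47
City income tax: $4,374.47 × 0.006 = $26.25
Federal tax withheld: $4,374.47 × 0.1613 = $705.60
Paid family leave insurance: only $91,016.98 − $88,184.20 = $2,832.78 of this check is subject → $2,832.78 × 0.0089 = $25.21
Social Security tax: $4,819.29 × 0.0693 = $333.98
Dental insurance premium: $366.66
Fitness reimbursement repayment: $218.71
Total deductions = $444.82 + $26.25 + $705.60 + $25.21 + $333.98 + $366.66 + $218.71 = $2,121.23
Net pay = $4,819.29 − $2,121.23 = $2,698.06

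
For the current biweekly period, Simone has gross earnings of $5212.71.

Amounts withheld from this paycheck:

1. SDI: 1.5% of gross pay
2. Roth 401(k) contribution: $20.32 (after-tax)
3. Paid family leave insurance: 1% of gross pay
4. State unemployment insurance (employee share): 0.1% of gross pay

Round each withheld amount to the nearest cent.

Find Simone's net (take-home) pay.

$5056.86

SDI: $5212.71 × 0.015 = $78.19
Paid family leave insurance: $5212.71 × 0.01 = $52.13
State unemployment insurance (employee share): $5212.71 × 0.001 = $5.21
Roth 401(k) contribution: $20.32
Total deductions = $78.19 + $52.13 + $5.21 + $20.32 = $155.85
Net pay = $5212.71 − $155.85 = $5056.86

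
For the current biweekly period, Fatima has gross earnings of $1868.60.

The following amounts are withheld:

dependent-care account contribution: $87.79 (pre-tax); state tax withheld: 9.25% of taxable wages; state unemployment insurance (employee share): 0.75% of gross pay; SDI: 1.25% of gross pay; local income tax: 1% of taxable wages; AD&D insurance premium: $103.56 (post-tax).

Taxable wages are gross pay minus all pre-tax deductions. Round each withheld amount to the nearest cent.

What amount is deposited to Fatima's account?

$1457.35

Dependent-care account contribution: $87.79
Taxable wages = $1868.60 − $87.79 = $1780.81
State tax withheld: $1780.81 × 0.0925 = $164.72
Local income tax: $1780.81 × 0.01 = $17.81
State unemployment insurance (employee share): $1868.60 × 0.0075 = $14.01
SDI: $1868.60 × 0.0125 = $23.36
AD&D insurance premium: $103.56
Total deductions = $87.79 + $164.72 + $17.81 + $14.01 + $23.36 + $103.56 = $411.25
Net pay = $1868.60 − $411.25 = $1457.35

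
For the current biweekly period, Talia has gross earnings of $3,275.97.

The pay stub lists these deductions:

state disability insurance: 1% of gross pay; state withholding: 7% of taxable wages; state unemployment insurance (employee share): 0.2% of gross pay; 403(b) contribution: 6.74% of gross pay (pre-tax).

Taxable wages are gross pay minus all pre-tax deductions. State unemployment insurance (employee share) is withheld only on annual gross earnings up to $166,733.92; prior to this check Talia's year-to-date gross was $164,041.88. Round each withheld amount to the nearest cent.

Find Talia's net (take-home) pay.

403(b) contribution: $3,275.97 × 0.0674 = $220.80
Taxable wages = $3,275.97 − $220.80 = $3,055.17
State withholding: $3,055.17 × 0.07 = $213.86
State disability insurance: $3,275.97 × 0.01 = $32.76
State unemployment insurance (employee share): only $166,733.92 − $164,041.88 = $2,692.04 of this check is subject → $2,692.04 × 0.002 = $5.38
Total deductions = $220.80 + $213.86 + $32.76 + $5.38 = $472.80
Net pay = $3,275.97 − $472.80 = $2,803.17

$2,803.17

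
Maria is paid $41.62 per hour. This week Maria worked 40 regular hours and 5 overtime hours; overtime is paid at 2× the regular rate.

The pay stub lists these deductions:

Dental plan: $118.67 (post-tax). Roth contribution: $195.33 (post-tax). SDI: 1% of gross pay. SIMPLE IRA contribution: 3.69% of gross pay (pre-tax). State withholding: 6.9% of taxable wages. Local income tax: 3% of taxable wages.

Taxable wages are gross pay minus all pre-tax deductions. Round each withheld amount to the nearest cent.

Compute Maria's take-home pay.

$1,470.98

Regular pay: 40 × $41.62 = $1,664.80
Overtime pay: 5 × $41.62 × 2 = $416.20
Gross pay = $1,664.80 + $416.20 = $2,081.00
SIMPLE IRA contribution: $2,081.00 × 0.0369 = $76.79
Taxable wages = $2,081.00 − $76.79 = $2,004.21
Local income tax: $2,004.21 × 0.03 = $60.13
State withholding: $2,004.21 × 0.069 = $138.29
SDI: $2,081.00 × 0.01 = $20.81
Dental plan: $118.67
Roth contribution: $195.33
Total deductions = $76.79 + $60.13 + $138.29 + $20.81 + $118.67 + $195.33 = $610.02
Net pay = $2,081.00 − $610.02 = $1,470.98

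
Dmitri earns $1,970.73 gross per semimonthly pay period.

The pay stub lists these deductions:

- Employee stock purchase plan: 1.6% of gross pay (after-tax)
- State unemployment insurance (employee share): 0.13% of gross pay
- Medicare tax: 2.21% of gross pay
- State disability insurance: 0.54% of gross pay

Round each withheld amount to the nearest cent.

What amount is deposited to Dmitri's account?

$1,882.45

State disability insurance: $1,970.73 × 0.0054 = $10.64
State unemployment insurance (employee share): $1,970.73 × 0.0013 = $2.56
Medicare tax: $1,970.73 × 0.0221 = $43.55
Employee stock purchase plan: $1,970.73 × 0.016 = $31.53
Total deductions = $10.64 + $2.56 + $43.55 + $31.53 = $88.28
Net pay = $1,970.73 − $88.28 = $1,882.45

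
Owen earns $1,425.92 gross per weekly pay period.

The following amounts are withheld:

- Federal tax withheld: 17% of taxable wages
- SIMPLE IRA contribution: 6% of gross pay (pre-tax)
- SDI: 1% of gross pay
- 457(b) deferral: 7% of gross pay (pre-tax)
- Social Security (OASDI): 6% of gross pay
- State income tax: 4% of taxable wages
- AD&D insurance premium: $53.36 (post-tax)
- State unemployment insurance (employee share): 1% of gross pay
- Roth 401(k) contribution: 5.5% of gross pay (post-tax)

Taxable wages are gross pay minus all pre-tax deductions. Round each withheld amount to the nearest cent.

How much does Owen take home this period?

$734.17

SIMPLE IRA contribution: $1,425.92 × 0.06 = $85.56
457(b) deferral: $1,425.92 × 0.07 = $99.81
Pre-tax total = $85.56 + $99.81 = $185.37
Taxable wages = $1,425.92 − $185.37 = $1,240.55
State income tax: $1,240.55 × 0.04 = $49.62
Federal tax withheld: $1,240.55 × 0.17 = $210.89
Social Security (OASDI): $1,425.92 × 0.06 = $85.56
SDI: $1,425.92 × 0.01 = $14.26
State unemployment insurance (employee share): $1,425.92 × 0.01 = $14.26
Roth 401(k) contribution: $1,425.92 × 0.055 = $78.43
AD&D insurance premium: $53.36
Total deductions = $85.56 + $99.81 + $49.62 + $210.89 + $85.56 + $14.26 + $14.26 + $78.43 + $53.36 = $691.75
Net pay = $1,425.92 − $691.75 = $734.17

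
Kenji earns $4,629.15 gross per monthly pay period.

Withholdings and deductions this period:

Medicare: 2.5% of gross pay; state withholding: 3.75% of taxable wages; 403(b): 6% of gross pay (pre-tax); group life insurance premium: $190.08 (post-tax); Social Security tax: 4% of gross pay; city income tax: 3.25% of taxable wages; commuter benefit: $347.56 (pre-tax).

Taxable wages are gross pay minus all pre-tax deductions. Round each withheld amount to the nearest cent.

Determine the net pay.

Commuter benefit: $347.56
403(b): $4,629.15 × 0.06 = $277.75
Pre-tax total = $347.56 + $277.75 = $625.31
Taxable wages = $4,629.15 − $625.31 = $4,003.84
State withholding: $4,003.84 × 0.0375 = $150.14
City income tax: $4,003.84 × 0.0325 = $130.12
Medicare: $4,629.15 × 0.025 = $115.73
Social Security tax: $4,629.15 × 0.04 = $185.17
Group life insurance premium: $190.08
Total deductions = $347.56 + $277.75 + $150.14 + $130.12 + $115.73 + $185.17 + $190.08 = $1,396.55
Net pay = $4,629.15 − $1,396.55 = $3,232.60

$3,232.60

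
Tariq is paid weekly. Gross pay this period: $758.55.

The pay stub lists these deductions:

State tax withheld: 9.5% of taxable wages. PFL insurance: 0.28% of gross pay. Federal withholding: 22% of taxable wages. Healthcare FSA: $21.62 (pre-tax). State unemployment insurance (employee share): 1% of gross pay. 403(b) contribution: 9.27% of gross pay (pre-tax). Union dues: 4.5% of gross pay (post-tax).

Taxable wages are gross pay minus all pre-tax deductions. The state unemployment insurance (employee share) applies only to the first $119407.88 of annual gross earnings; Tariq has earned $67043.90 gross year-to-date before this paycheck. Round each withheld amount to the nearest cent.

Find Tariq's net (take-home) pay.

$412.79

Healthcare FSA: $21.62
403(b) contribution: $758.55 × 0.0927 = $70.32
Pre-tax total = $21.62 + $70.32 = $91.94
Taxable wages = $758.55 − $91.94 = $666.61
Federal withholding: $666.61 × 0.22 = $146.65
State tax withheld: $666.61 × 0.095 = $63.33
PFL insurance: $758.55 × 0.0028 = $2.12
State unemployment insurance (employee share): cap not yet reached, full $758.55 is subject → $758.55 × 0.01 = $7.59
Union dues: $758.55 × 0.045 = $34.13
Total deductions = $21.62 + $70.32 + $146.65 + $63.33 + $2.12 + $7.59 + $34.13 = $345.76
Net pay = $758.55 − $345.76 = $412.79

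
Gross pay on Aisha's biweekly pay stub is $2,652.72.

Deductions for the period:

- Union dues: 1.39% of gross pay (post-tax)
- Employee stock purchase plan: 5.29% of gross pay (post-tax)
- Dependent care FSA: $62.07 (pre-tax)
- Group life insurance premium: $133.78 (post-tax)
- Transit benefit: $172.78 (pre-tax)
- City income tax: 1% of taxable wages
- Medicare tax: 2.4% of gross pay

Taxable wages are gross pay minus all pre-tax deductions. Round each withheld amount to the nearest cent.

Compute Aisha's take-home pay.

$2,019.04

Dependent care FSA: $62.07
Transit benefit: $172.78
Pre-tax total = $62.07 + $172.78 = $234.85
Taxable wages = $2,652.72 − $234.85 = $2,417.87
City income tax: $2,417.87 × 0.01 = $24.18
Medicare tax: $2,652.72 × 0.024 = $63.67
Union dues: $2,652.72 × 0.0139 = $36.87
Employee stock purchase plan: $2,652.72 × 0.0529 = $140.33
Group life insurance premium: $133.78
Total deductions = $62.07 + $172.78 + $24.18 + $63.67 + $36.87 + $140.33 + $133.78 = $633.68
Net pay = $2,652.72 − $633.68 = $2,019.04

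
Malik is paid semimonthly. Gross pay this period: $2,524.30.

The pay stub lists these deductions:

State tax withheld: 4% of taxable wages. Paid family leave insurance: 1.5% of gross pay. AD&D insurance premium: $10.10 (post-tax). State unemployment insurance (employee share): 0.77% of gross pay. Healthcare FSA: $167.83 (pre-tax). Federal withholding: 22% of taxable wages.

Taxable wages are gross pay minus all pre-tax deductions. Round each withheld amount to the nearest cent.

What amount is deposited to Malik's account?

Healthcare FSA: $167.83
Taxable wages = $2,524.30 − $167.83 = $2,356.47
State tax withheld: $2,356.47 × 0.04 = $94.26
Federal withholding: $2,356.47 × 0.22 = $518.42
Paid family leave insurance: $2,524.30 × 0.015 = $37.86
State unemployment insurance (employee share): $2,524.30 × 0.0077 = $19.44
AD&D insurance premium: $10.10
Total deductions = $167.83 + $94.26 + $518.42 + $37.86 + $19.44 + $10.10 = $847.91
Net pay = $2,524.30 − $847.91 = $1,676.39

$1,676.39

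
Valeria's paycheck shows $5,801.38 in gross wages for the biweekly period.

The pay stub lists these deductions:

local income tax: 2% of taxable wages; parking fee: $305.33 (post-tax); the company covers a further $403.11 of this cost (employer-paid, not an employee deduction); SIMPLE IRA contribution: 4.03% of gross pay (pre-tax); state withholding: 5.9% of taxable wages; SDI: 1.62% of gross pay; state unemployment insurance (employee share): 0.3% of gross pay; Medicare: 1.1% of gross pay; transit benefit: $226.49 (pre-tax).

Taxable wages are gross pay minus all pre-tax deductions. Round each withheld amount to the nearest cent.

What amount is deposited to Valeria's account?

SIMPLE IRA contribution: $5,801.38 × 0.0403 = $233.80
Transit benefit: $226.49
Pre-tax total = $233.80 + $226.49 = $460.29
Taxable wages = $5,801.38 − $460.29 = $5,341.09
State withholding: $5,341.09 × 0.059 = $315.12
Local income tax: $5,341.09 × 0.02 = $106.82
State unemployment insurance (employee share): $5,801.38 × 0.003 = $17.40
Medicare: $5,801.38 × 0.011 = $63.82
SDI: $5,801.38 × 0.0162 = $93.98
Parking fee: $305.33
(Employer's $403.11 toward parking fee is not withheld from the employee.)
Total deductions = $233.80 + $226.49 + $315.12 + $106.82 + $17.40 + $63.82 + $93.98 + $305.33 = $1,362.76
Net pay = $5,801.38 − $1,362.76 = $4,438.62

$4,438.62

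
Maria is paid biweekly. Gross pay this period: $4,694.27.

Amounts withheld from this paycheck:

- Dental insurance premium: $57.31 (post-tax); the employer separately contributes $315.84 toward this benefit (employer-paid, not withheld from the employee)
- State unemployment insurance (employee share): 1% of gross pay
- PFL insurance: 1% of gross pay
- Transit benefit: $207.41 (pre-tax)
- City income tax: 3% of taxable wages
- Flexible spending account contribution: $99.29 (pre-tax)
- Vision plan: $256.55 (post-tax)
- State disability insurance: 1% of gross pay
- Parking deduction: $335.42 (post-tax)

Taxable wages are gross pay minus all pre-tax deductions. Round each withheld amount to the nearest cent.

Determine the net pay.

Transit benefit: $207.41
Flexible spending account contribution: $99.29
Pre-tax total = $207.41 + $99.29 = $306.70
Taxable wages = $4,694.27 − $306.70 = $4,387.57
City income tax: $4,387.57 × 0.03 = $131.63
State unemployment insurance (employee share): $4,694.27 × 0.01 = $46.94
State disability insurance: $4,694.27 × 0.01 = $46.94
PFL insurance: $4,694.27 × 0.01 = $46.94
Dental insurance premium: $57.31
Parking deduction: $335.42
Vision plan: $256.55
(Employer's $315.84 toward dental insurance premium is not withheld from the employee.)
Total deductions = $207.41 + $99.29 + $131.63 + $46.94 + $46.94 + $46.94 + $57.31 + $335.42 + $256.55 = $1,228.43
Net pay = $4,694.27 − $1,228.43 = $3,465.84

$3,465.84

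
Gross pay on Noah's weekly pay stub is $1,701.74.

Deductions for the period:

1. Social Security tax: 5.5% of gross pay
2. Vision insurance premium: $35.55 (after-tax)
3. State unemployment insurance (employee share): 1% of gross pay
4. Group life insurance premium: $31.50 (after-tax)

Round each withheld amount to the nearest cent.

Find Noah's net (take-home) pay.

Social Security tax: $1,701.74 × 0.055 = $93.60
State unemployment insurance (employee share): $1,701.74 × 0.01 = $17.02
Vision insurance premium: $35.55
Group life insurance premium: $31.50
Total deductions = $93.60 + $17.02 + $35.55 + $31.50 = $177.67
Net pay = $1,701.74 − $177.67 = $1,524.07

$1,524.07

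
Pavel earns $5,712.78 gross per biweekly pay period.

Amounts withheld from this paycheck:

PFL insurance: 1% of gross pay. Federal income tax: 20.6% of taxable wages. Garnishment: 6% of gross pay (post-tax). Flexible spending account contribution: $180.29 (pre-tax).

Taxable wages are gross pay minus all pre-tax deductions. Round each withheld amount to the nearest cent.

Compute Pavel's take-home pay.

Flexible spending account contribution: $180.29
Taxable wages = $5,712.78 − $180.29 = $5,532.49
Federal income tax: $5,532.49 × 0.206 = $1,139.69
PFL insurance: $5,712.78 × 0.01 = $57.13
Garnishment: $5,712.78 × 0.06 = $342.77
Total deductions = $180.29 + $1,139.69 + $57.13 + $342.77 = $1,719.88
Net pay = $5,712.78 − $1,719.88 = $3,992.90

$3,992.90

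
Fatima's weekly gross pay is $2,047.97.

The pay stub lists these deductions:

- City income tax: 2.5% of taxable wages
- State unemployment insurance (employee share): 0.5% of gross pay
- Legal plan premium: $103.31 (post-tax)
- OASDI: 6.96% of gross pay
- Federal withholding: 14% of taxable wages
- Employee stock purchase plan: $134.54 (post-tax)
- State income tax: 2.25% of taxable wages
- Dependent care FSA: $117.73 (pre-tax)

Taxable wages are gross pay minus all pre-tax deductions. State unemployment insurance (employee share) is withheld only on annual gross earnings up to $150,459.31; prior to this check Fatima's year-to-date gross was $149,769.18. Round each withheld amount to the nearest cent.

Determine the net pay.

Dependent care FSA: $117.73
Taxable wages = $2,047.97 − $117.73 = $1,930.24
State income tax: $1,930.24 × 0.0225 = $43.43
Federal withholding: $1,930.24 × 0.14 = $270.23
City income tax: $1,930.24 × 0.025 = $48.26
OASDI: $2,047.97 × 0.0696 = $142.54
State unemployment insurance (employee share): only $150,459.31 − $149,769.18 = $690.13 of this check is subject → $690.13 × 0.005 = $3.45
Legal plan premium: $103.31
Employee stock purchase plan: $134.54
Total deductions = $117.73 + $43.43 + $270.23 + $48.26 + $142.54 + $3.45 + $103.31 + $134.54 = $863.49
Net pay = $2,047.97 − $863.49 = $1,184.48

$1,184.48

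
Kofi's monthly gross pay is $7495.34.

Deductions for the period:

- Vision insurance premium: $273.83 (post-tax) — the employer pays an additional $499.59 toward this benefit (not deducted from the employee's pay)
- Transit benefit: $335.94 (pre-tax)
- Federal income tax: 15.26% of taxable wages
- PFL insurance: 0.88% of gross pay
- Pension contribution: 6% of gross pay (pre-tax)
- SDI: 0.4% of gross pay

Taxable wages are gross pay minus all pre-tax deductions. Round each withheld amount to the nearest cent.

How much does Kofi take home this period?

$5316.01

Pension contribution: $7495.34 × 0.06 = $449.72
Transit benefit: $335.94
Pre-tax total = $449.72 + $335.94 = $785.66
Taxable wages = $7495.34 − $785.66 = $6709.68
Federal income tax: $6709.68 × 0.1526 = $1023.90
SDI: $7495.34 × 0.004 = $29.98
PFL insurance: $7495.34 × 0.0088 = $65.96
Vision insurance premium: $273.83
(Employer's $499.59 toward vision insurance premium is not withheld from the employee.)
Total deductions = $449.72 + $335.94 + $1023.90 + $29.98 + $65.96 + $273.83 = $2179.33
Net pay = $7495.34 − $2179.33 = $5316.01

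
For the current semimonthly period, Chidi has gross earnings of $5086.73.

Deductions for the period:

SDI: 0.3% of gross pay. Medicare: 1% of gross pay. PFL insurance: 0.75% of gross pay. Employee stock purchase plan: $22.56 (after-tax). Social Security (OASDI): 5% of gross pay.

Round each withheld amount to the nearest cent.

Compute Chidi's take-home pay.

PFL insurance: $5086.73 × 0.0075 = $38.15
Medicare: $5086.73 × 0.01 = $50.87
Social Security (OASDI): $5086.73 × 0.05 = $254.34
SDI: $5086.73 × 0.003 = $15.26
Employee stock purchase plan: $22.56
Total deductions = $38.15 + $50.87 + $254.34 + $15.26 + $22.56 = $381.18
Net pay = $5086.73 − $381.18 = $4705.55

$4705.55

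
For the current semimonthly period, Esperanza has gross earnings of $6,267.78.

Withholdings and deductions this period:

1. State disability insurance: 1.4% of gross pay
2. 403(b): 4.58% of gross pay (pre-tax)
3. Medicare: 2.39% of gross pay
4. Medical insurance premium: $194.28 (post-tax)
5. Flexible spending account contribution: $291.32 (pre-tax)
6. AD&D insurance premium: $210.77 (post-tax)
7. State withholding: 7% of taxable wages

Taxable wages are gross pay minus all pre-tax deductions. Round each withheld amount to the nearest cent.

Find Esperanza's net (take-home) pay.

$4,648.54

Flexible spending account contribution: $291.32
403(b): $6,267.78 × 0.0458 = $287.06
Pre-tax total = $291.32 + $287.06 = $578.38
Taxable wages = $6,267.78 − $578.38 = $5,689.40
State withholding: $5,689.40 × 0.07 = $398.26
Medicare: $6,267.78 × 0.0239 = $149.80
State disability insurance: $6,267.78 × 0.014 = $87.75
AD&D insurance premium: $210.77
Medical insurance premium: $194.28
Total deductions = $291.32 + $287.06 + $398.26 + $149.80 + $87.75 + $210.77 + $194.28 = $1,619.24
Net pay = $6,267.78 − $1,619.24 = $4,648.54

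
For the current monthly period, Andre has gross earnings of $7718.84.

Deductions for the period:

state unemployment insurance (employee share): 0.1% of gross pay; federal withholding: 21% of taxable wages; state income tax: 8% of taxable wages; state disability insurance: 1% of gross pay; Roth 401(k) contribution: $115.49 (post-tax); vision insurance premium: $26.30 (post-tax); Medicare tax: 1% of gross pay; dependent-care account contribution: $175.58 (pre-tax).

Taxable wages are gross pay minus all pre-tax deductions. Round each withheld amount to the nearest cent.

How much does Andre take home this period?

$5051.83

Dependent-care account contribution: $175.58
Taxable wages = $7718.84 − $175.58 = $7543.26
Federal withholding: $7543.26 × 0.21 = $1584.08
State income tax: $7543.26 × 0.08 = $603.46
State unemployment insurance (employee share): $7718.84 × 0.001 = $7.72
Medicare tax: $7718.84 × 0.01 = $77.19
State disability insurance: $7718.84 × 0.01 = $77.19
Roth 401(k) contribution: $115.49
Vision insurance premium: $26.30
Total deductions = $175.58 + $1584.08 + $603.46 + $7.72 + $77.19 + $77.19 + $115.49 + $26.30 = $2667.01
Net pay = $7718.84 − $2667.01 = $5051.83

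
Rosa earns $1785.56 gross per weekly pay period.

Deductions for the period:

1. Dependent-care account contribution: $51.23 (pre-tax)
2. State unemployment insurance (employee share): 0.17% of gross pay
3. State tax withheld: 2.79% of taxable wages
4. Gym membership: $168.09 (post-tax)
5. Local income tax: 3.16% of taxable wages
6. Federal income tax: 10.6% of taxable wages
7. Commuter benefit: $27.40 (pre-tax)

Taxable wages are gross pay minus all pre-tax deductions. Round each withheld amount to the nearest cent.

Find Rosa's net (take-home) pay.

$1253.31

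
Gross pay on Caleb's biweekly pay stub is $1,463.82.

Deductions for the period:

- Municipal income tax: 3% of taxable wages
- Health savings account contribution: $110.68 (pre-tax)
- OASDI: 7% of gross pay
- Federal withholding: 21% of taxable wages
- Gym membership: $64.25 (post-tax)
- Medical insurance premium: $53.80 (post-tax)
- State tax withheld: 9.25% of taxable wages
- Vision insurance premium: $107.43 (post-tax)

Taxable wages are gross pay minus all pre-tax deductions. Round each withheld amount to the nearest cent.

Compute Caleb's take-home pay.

Health savings account contribution: $110.68
Taxable wages = $1,463.82 − $110.68 = $1,353.14
Municipal income tax: $1,353.14 × 0.03 = $40.59
Federal withholding: $1,353.14 × 0.21 = $284.16
State tax withheld: $1,353.14 × 0.0925 = $125.17
OASDI: $1,463.82 × 0.07 = $102.47
Gym membership: $64.25
Medical insurance premium: $53.80
Vision insurance premium: $107.43
Total deductions = $110.68 + $40.59 + $284.16 + $125.17 + $102.47 + $64.25 + $53.80 + $107.43 = $888.55
Net pay = $1,463.82 − $888.55 = $575.27

$575.27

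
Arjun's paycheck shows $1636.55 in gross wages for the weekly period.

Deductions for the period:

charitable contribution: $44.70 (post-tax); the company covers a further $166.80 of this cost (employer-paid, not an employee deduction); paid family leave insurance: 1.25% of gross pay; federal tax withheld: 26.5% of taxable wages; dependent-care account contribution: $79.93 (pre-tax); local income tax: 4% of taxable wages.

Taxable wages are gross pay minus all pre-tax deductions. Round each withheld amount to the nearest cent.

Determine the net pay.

$1016.70

Dependent-care account contribution: $79.93
Taxable wages = $1636.55 − $79.93 = $1556.62
Local income tax: $1556.62 × 0.04 = $62.26
Federal tax withheld: $1556.62 × 0.265 = $412.50
Paid family leave insurance: $1636.55 × 0.0125 = $20.46
Charitable contribution: $44.70
(Employer's $166.80 toward charitable contribution is not withheld from the employee.)
Total deductions = $79.93 + $62.26 + $412.50 + $20.46 + $44.70 = $619.85
Net pay = $1636.55 − $619.85 = $1016.70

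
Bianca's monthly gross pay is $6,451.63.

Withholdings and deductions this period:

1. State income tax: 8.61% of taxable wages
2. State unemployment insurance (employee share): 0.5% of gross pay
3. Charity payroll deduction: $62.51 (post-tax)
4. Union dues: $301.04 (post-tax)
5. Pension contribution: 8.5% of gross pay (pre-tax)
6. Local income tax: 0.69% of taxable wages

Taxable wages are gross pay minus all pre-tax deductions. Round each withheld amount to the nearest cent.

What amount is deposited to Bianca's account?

$4,958.43

Pension contribution: $6,451.63 × 0.085 = $548.39
Taxable wages = $6,451.63 − $548.39 = $5,903.24
State income tax: $5,903.24 × 0.0861 = $508.27
Local income tax: $5,903.24 × 0.0069 = $40.73
State unemployment insurance (employee share): $6,451.63 × 0.005 = $32.26
Charity payroll deduction: $62.51
Union dues: $301.04
Total deductions = $548.39 + $508.27 + $40.73 + $32.26 + $62.51 + $301.04 = $1,493.20
Net pay = $6,451.63 − $1,493.20 = $4,958.43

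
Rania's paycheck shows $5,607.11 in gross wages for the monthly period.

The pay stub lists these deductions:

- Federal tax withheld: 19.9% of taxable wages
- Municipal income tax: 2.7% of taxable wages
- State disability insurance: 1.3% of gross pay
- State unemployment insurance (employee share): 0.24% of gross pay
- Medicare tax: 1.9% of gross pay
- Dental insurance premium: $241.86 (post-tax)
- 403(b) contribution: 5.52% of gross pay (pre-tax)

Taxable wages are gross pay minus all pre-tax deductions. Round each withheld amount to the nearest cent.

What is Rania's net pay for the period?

$3,665.59

403(b) contribution: $5,607.11 × 0.0552 = $309.51
Taxable wages = $5,607.11 − $309.51 = $5,297.60
Municipal income tax: $5,297.60 × 0.027 = $143.04
Federal tax withheld: $5,297.60 × 0.199 = $1,054.22
State disability insurance: $5,607.11 × 0.013 = $72.89
State unemployment insurance (employee share): $5,607.11 × 0.0024 = $13.46
Medicare tax: $5,607.11 × 0.019 = $106.54
Dental insurance premium: $241.86
Total deductions = $309.51 + $143.04 + $1,054.22 + $72.89 + $13.46 + $106.54 + $241.86 = $1,941.52
Net pay = $5,607.11 − $1,941.52 = $3,665.59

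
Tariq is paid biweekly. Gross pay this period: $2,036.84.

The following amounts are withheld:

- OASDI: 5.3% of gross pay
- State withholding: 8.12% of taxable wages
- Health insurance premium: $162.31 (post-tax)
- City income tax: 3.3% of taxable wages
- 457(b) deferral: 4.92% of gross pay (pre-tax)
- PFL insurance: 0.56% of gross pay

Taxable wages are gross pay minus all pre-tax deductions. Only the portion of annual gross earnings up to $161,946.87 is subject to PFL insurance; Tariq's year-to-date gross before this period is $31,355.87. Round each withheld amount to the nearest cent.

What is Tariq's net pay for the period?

457(b) deferral: $2,036.84 × 0.0492 = $100.21
Taxable wages = $2,036.84 − $100.21 = $1,936.63
State withholding: $1,936.63 × 0.0812 = $157.25
City income tax: $1,936.63 × 0.033 = $63.91
PFL insurance: cap not yet reached, full $2,036.84 is subject → $2,036.84 × 0.0056 = $11.41
OASDI: $2,036.84 × 0.053 = $107.95
Health insurance premium: $162.31
Total deductions = $100.21 + $157.25 + $63.91 + $11.41 + $107.95 + $162.31 = $603.04
Net pay = $2,036.84 − $603.04 = $1,433.80

$1,433.80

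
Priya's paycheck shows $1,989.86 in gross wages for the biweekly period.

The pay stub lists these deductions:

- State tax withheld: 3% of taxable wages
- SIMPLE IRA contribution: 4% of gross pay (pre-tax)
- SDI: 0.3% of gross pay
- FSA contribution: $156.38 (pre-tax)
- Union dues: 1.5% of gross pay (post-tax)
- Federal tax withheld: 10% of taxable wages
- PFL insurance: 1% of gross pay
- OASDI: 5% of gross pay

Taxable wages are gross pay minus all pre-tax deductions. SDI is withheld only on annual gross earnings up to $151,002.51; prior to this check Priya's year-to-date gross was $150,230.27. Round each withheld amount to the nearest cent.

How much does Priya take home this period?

$1,374.32

SIMPLE IRA contribution: $1,989.86 × 0.04 = $79.59
FSA contribution: $156.38
Pre-tax total = $79.59 + $156.38 = $235.97
Taxable wages = $1,989.86 − $235.97 = $1,753.89
State tax withheld: $1,753.89 × 0.03 = $52.62
Federal tax withheld: $1,753.89 × 0.1 = $175.39
SDI: only $151,002.51 − $150,230.27 = $772.24 of this check is subject → $772.24 × 0.003 = $2.32
PFL insurance: $1,989.86 × 0.01 = $19.90
OASDI: $1,989.86 × 0.05 = $99.49
Union dues: $1,989.86 × 0.015 = $29.85
Total deductions = $79.59 + $156.38 + $52.62 + $175.39 + $2.32 + $19.90 + $99.49 + $29.85 = $615.54
Net pay = $1,989.86 − $615.54 = $1,374.32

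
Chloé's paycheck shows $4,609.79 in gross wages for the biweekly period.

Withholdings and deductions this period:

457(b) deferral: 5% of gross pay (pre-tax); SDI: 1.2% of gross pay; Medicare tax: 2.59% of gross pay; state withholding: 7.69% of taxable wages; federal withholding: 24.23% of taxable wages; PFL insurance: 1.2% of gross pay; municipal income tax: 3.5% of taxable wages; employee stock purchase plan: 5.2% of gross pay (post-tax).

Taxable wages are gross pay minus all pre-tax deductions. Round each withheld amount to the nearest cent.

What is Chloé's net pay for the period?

$2,358.41

457(b) deferral: $4,609.79 × 0.05 = $230.49
Taxable wages = $4,609.79 − $230.49 = $4,379.30
Municipal income tax: $4,379.30 × 0.035 = $153.28
State withholding: $4,379.30 × 0.0769 = $336.77
Federal withholding: $4,379.30 × 0.2423 = $1,061.10
PFL insurance: $4,609.79 × 0.012 = $55.32
SDI: $4,609.79 × 0.012 = $55.32
Medicare tax: $4,609.79 × 0.0259 = $119.39
Employee stock purchase plan: $4,609.79 × 0.052 = $239.71
Total deductions = $230.49 + $153.28 + $336.77 + $1,061.10 + $55.32 + $55.32 + $119.39 + $239.71 = $2,251.38
Net pay = $4,609.79 − $2,251.38 = $2,358.41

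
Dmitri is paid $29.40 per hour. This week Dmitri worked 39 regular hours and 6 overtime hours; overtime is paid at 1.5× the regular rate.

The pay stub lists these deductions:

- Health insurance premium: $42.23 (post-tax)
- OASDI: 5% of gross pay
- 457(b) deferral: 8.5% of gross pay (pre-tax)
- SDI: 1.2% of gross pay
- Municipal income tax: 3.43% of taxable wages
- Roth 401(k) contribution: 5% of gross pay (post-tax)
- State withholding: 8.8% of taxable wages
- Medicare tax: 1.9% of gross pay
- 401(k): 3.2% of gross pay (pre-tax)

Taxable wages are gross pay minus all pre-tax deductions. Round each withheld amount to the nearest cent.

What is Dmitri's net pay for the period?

$866.60

Regular pay: 39 × $29.40 = $1,146.60
Overtime pay: 6 × $29.40 × 1.5 = $264.60
Gross pay = $1,146.60 + $264.60 = $1,411.20
401(k): $1,411.20 × 0.032 = $45.16
457(b) deferral: $1,411.20 × 0.085 = $119.95
Pre-tax total = $45.16 + $119.95 = $165.11
Taxable wages = $1,411.20 − $165.11 = $1,246.09
Municipal income tax: $1,246.09 × 0.0343 = $42.74
State withholding: $1,246.09 × 0.088 = $109.66
Medicare tax: $1,411.20 × 0.019 = $26.81
OASDI: $1,411.20 × 0.05 = $70.56
SDI: $1,411.20 × 0.012 = $16.93
Health insurance premium: $42.23
Roth 401(k) contribution: $1,411.20 × 0.05 = $70.56
Total deductions = $45.16 + $119.95 + $42.74 + $109.66 + $26.81 + $70.56 + $16.93 + $42.23 + $70.56 = $544.60
Net pay = $1,411.20 − $544.60 = $866.60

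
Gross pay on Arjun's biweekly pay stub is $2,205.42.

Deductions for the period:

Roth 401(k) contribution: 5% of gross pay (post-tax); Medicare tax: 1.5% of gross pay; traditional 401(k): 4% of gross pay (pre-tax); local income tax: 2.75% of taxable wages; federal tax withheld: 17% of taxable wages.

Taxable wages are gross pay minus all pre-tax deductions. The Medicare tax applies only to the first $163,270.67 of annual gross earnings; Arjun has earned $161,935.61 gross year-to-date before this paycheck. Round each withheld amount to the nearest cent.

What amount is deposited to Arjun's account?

Traditional 401(k): $2,205.42 × 0.04 = $88.22
Taxable wages = $2,205.42 − $88.22 = $2,117.20
Federal tax withheld: $2,117.20 × 0.17 = $359.92
Local income tax: $2,117.20 × 0.0275 = $58.22
Medicare tax: only $163,270.67 − $161,935.61 = $1,335.06 of this check is subject → $1,335.06 × 0.015 = $20.03
Roth 401(k) contribution: $2,205.42 × 0.05 = $110.27
Total deductions = $88.22 + $359.92 + $58.22 + $20.03 + $110.27 = $636.66
Net pay = $2,205.42 − $636.66 = $1,568.76

$1,568.76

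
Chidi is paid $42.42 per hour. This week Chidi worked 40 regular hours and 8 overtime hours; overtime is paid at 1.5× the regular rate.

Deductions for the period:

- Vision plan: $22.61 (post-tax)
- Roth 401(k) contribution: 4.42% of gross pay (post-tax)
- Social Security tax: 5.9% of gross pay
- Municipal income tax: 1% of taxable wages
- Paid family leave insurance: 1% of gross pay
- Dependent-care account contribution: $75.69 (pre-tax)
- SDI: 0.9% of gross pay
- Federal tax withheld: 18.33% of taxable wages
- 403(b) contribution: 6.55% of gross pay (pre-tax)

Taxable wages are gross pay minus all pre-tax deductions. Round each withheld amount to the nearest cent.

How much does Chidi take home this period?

Regular pay: 40 × $42.42 = $1,696.80
Overtime pay: 8 × $42.42 × 1.5 = $509.04
Gross pay = $1,696.80 + $509.04 = $2,205.84
403(b) contribution: $2,205.84 × 0.0655 = $144.48
Dependent-care account contribution: $75.69
Pre-tax total = $144.48 + $75.69 = $220.17
Taxable wages = $2,205.84 − $220.17 = $1,985.67
Federal tax withheld: $1,985.67 × 0.1833 = $363.97
Municipal income tax: $1,985.67 × 0.01 = $19.86
Paid family leave insurance: $2,205.84 × 0.01 = $22.06
Social Security tax: $2,205.84 × 0.059 = $130.14
SDI: $2,205.84 × 0.009 = $19.85
Vision plan: $22.61
Roth 401(k) contribution: $2,205.84 × 0.0442 = $97.50
Total deductions = $144.48 + $75.69 + $363.97 + $19.86 + $22.06 + $130.14 + $19.85 + $22.61 + $97.50 = $896.16
Net pay = $2,205.84 − $896.16 = $1,309.68

$1,309.68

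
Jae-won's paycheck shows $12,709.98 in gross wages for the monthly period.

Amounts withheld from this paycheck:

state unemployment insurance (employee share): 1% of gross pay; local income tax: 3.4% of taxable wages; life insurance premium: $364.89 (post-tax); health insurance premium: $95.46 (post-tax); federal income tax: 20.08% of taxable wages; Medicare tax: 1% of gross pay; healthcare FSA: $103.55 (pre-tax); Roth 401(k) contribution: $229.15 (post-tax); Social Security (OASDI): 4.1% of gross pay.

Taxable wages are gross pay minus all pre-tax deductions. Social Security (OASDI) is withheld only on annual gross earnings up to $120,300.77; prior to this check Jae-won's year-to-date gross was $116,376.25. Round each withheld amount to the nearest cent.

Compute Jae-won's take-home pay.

$8,541.83

Healthcare FSA: $103.55
Taxable wages = $12,709.98 − $103.55 = $12,606.43
Federal income tax: $12,606.43 × 0.2008 = $2,531.37
Local income tax: $12,606.43 × 0.034 = $428.62
Social Security (OASDI): only $120,300.77 − $116,376.25 = $3,924.52 of this check is subject → $3,924.52 × 0.041 = $160.91
Medicare tax: $12,709.98 × 0.01 = $127.10
State unemployment insurance (employee share): $12,709.98 × 0.01 = $127.10
Roth 401(k) contribution: $229.15
Health insurance premium: $95.46
Life insurance premium: $364.89
Total deductions = $103.55 + $2,531.37 + $428.62 + $160.91 + $127.10 + $127.10 + $229.15 + $95.46 + $364.89 = $4,168.15
Net pay = $12,709.98 − $4,168.15 = $8,541.83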